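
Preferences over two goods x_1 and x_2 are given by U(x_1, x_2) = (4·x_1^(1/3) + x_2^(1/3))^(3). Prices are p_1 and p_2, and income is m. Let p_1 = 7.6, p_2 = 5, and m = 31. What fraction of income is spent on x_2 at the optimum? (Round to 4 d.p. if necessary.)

MRS = MU_x_1/MU_x_2 = 4·(x_2/x_1)^(2/3). Set equal to p_1/p_2.
Solve for the ratio: x_2/x_1 = [(1/4)·p_1/p_2]^(1.5).
Substitute x_2 = (x_2/x_1)·x_1 into the budget: x_1* = m/(p_1 + p_2·(x_2/x_1)).
Numerically x_2/x_1 = 0.234248, so x_1* = 31/(7.6 + 5·0.234248) = 3.5343 and x_2* = 0.234248·3.5343 = 0.8279.
Expenditure on x_2: 5·0.8279 = 4.1395; share = 0.1335.

share on x_2 = 0.1335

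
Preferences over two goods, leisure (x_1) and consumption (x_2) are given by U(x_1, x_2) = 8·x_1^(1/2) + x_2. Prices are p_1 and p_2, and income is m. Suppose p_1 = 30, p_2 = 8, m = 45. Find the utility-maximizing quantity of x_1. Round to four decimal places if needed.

Set MRS = p_1/p_2: 4·x_1^(−1/2) = p_1/p_2.
Thus x_1* = (4·p_2/p_1)² — independent of m — with the rest of income spent on x_2.
Plugging in: x_1* = (4·8/30)² = 1.1378.

x_1* = 1.1378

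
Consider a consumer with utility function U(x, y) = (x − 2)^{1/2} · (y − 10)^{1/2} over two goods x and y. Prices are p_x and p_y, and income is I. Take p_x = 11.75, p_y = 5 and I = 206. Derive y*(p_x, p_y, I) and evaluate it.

MRS = (y−10)/(x−2). Tangency with p_x/p_y gives y−10 = (p_x/p_y)·(x−2).
Substituting into the budget: x* = 2 + 0.5·(I − 2·p_x − 10·p_y)/p_x, and y* = 10 + 0.5·(…)/p_y.
Discretionary income = 206 − 2·11.75 − 10·5 = 132.5; y* = 10 + 0.5·132.5/5 = 23.25.

y* = 23.25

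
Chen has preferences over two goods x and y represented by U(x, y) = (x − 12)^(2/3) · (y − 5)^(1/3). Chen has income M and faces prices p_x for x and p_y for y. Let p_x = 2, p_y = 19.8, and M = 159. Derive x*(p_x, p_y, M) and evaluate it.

x* = 24

Let x' = x−12, y' = y−5. MRS = 2·y'/x' = p_x/p_y.
Substituting into the budget: x* = 12 + 2/3·(M − 12·p_x − 5·p_y)/p_x, and y* = 5 + 1/3·(…)/p_y.
Discretionary income = 159 − 12·2 − 5·19.8 = 36; x* = 12 + 2/3·36/2 = 24.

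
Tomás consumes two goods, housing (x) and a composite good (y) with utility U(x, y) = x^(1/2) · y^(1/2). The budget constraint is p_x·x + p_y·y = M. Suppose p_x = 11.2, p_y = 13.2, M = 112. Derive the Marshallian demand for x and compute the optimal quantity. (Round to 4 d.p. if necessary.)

x* = 5

The MRS is y/x. Set MRS = p_x/p_y.
So 0.5·p_y·y = 0.5·p_x·x; combined with the budget, a share 0.5 of income goes to x.
Demand: x*(p_x,p_y,M) = 0.5·M/p_x and y* = 0.5·M/p_y.
At p_x=11.2, p_y=13.2, M=112: x* = 0.5·112/11.2 = 5.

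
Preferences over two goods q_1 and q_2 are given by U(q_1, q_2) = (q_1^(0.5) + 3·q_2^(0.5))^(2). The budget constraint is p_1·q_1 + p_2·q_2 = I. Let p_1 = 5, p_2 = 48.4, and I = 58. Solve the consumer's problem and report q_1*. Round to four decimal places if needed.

q_1* = 6.0111

MU_q_1 ∝ q_1^(-0.5), MU_q_2 ∝ 3·q_2^(-0.5), so MRS = (1/3)·(q_2/q_1)^(0.5) = p_1/p_2.
Solve for the ratio: q_2/q_1 = [3·p_1/p_2]^(2).
Substitute q_2 = (q_2/q_1)·q_1 into the budget: q_1* = I/(p_1 + p_2·(q_2/q_1)).
Numerically q_2/q_1 = 0.096049, so q_1* = 58/(5 + 48.4·0.096049) = 6.0111.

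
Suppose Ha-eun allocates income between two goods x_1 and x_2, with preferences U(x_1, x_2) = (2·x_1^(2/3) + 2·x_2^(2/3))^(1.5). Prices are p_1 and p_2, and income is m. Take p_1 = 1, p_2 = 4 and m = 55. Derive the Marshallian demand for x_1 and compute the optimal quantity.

From the CES first-order condition, (x_2/x_1)^(1/3) = p_1/p_2.
Solve for the ratio: x_2/x_1 = [p_1/p_2]^(3).
With the ratio pinned down, the budget gives x_1* = m/(p_1 + p_2·(x_2/x_1)) and x_2* = (x_2/x_1)·x_1*.
Numerically x_2/x_1 = 0.015625, so x_1* = 55/(1 + 4·0.015625) = 51.7647.

x_1* = 51.7647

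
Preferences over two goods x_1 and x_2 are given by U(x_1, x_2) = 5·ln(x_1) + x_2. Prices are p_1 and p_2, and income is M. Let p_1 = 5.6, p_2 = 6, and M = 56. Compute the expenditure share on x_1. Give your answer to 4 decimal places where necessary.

MU_x_1 = 5/x_1, MU_x_2 = 1. Tangency: 5/x_1 = p_1/p_2.
So x_1*(p_1,p_2) = 5·p_2/p_1, independent of income; and x_2* = (M − 5·p_2)/p_2.
At the given prices: x_1* = 5·6/5.6 = 5.3571, and x_2* = 4.3333.
Expenditure on x_1: 5.6·5.3571 = 30; share = 0.5357.

share on x_1 = 0.5357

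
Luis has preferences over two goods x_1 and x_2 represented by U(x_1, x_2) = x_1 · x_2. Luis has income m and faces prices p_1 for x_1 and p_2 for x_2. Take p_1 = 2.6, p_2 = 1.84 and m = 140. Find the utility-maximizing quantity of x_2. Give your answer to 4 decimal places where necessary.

The MRS is x_2/x_1. Set MRS = p_1/p_2.
So p_2·x_2 = p_1·x_1; combined with the budget, a share 0.5 of income goes to x_1.
Demand: x_1*(p_1,p_2,m) = 0.5·m/p_1 and x_2* = 0.5·m/p_2.
At p_1=2.6, p_2=1.84, m=140: x_2* = 0.5·140/1.84 = 38.0435.

x_2* = 38.0435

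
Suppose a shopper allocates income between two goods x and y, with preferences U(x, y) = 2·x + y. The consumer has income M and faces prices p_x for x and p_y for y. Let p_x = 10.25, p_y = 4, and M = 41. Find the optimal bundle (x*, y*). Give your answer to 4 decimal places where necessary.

x* = 0, y* = 10.25

Perfect substitutes: compare marginal utility per dollar. 2/p_x vs 1/p_y → 0.1951 vs 0.25.
y gives more utility per dollar, so spend all income on y: y* = M/p_y, x* = 0.
Numerically: x* = 0, y* = 10.25.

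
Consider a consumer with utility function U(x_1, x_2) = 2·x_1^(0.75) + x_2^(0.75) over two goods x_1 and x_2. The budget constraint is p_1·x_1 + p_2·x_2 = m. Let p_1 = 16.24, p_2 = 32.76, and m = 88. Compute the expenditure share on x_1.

share on x_1 = 0.9924

MU_x_1 ∝ 2·x_1^(-0.25), MU_x_2 ∝ x_2^(-0.25), so MRS = 2·(x_2/x_1)^(0.25) = p_1/p_2.
Hence x_2/x_1 = ((1/2)·p_1/p_2)^(1/(0.25)), i.e. raised to the 4 power.
Substitute x_2 = (x_2/x_1)·x_1 into the budget: x_1* = m/(p_1 + p_2·(x_2/x_1)).
Numerically x_2/x_1 = 0.003774, so x_1* = 88/(16.24 + 32.76·0.003774) = 5.3778 and x_2* = 0.003774·5.3778 = 0.0203.
Expenditure on x_1: 16.24·5.3778 = 87.335; share = 0.9924.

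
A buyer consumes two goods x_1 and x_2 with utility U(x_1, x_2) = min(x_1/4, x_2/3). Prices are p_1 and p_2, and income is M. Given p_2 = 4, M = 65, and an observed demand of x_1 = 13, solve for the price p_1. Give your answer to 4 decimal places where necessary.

With perfect complements, no substitution: consume in ratio x_1:x_2 = 4:3.
Budget: p_1·x_1 + p_2·(3/4)·x_1 = M, so (4·p_1 + 3·p_2)·x_1 = 4·M.
Demand: x_1*(p_1,p_2,M) = 4·M/(4·p_1 + 3·p_2), x_2* = 3·M/(4·p_1 + 3·p_2).
Set x_1* = 13 in the demand function and solve for p_1: p_1 = 2.

p_1 = 2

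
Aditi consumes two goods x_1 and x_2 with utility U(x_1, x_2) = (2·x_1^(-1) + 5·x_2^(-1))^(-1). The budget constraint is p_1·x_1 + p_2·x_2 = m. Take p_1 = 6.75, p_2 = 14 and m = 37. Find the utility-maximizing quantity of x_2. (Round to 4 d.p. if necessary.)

x_2* = 1.8364

From the CES first-order condition, (2/5)·(x_2/x_1)^(2) = p_1/p_2.
Hence x_2/x_1 = ((5/2)·p_1/p_2)^(1/(2)), i.e. raised to the 0.5 power.
Substitute x_2 = (x_2/x_1)·x_1 into the budget: x_1* = m/(p_1 + p_2·(x_2/x_1)).
Numerically x_2/x_1 = 1.097888, so x_1* = 37/(6.75 + 14·1.097888) = 1.6727 and x_2* = 1.097888·1.6727 = 1.8364.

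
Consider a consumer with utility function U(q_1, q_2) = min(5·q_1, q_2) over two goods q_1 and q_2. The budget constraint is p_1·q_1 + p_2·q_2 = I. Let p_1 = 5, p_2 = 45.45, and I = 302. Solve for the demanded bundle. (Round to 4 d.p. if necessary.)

Leontief preferences: the optimum is at the kink where q_1/1 = q_2/5, i.e. q_2 = 5·q_1.
Budget: p_1·q_1 + p_2·5·q_1 = I, so (p_1 + 5·p_2)·q_1 = I.
Demand: q_1*(p_1,p_2,I) = I/(p_1 + 5·p_2), q_2* = 5·I/(p_1 + 5·p_2).
Here 5 + 5·45.45 = 232.25, giving q_1* = 1.3003 and q_2* = 6.5016.

q_1* = 1.3003, q_2* = 6.5016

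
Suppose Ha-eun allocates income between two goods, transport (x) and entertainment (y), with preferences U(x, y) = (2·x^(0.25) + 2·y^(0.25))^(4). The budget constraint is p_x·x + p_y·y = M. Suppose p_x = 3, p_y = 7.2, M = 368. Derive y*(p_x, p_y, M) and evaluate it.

y* = 21.8529

From the CES first-order condition, (y/x)^(0.75) = p_x/p_y.
Solve for the ratio: y/x = [p_x/p_y]^(4/3).
With the ratio pinned down, the budget gives x* = M/(p_x + p_y·(y/x)) and y* = (y/x)·x*.
Numerically y/x = 0.311209, so x* = 368/(3 + 7.2·0.311209) = 70.2196 and y* = 0.311209·70.2196 = 21.8529.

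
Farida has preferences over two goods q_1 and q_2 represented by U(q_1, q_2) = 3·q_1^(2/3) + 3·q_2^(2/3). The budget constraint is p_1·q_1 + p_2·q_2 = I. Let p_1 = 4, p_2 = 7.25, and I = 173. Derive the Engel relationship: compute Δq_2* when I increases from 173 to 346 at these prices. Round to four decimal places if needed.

Δq_2* = 5.5685

MRS = MU_q_1/MU_q_2 = (q_2/q_1)^(1/3). Set equal to p_1/p_2.
Solve for the ratio: q_2/q_1 = [p_1/p_2]^(3).
With the ratio pinned down, the budget gives q_1* = I/(p_1 + p_2·(q_2/q_1)) and q_2* = (q_2/q_1)·q_1*.
Numerically q_2/q_1 = 0.167945, so q_1* = 173/(4 + 7.25·0.167945) = 33.157 and q_2* = 0.167945·33.157 = 5.5685.
At I' = 346: q_2* = 11.1371. Change: 11.1371 − 5.5685 = 5.5685.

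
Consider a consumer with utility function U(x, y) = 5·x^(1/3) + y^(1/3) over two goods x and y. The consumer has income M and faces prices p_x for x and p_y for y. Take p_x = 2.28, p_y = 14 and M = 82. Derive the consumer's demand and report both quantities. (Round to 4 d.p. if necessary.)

x* = 34.712, y* = 0.204

With the ratio pinned down, the budget gives x* = M/(p_x + p_y·(y/x)) and y* = (y/x)·x*.
Numerically y/x = 0.005878, so x* = 82/(2.28 + 14·0.005878) = 34.712 and y* = 0.005878·34.712 = 0.204.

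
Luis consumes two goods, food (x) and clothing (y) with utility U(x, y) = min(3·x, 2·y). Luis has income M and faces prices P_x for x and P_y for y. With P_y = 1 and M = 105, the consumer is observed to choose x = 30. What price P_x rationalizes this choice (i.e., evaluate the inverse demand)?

Leontief preferences: the optimum is at the kink where x/2 = y/3, i.e. y = (3/2)·x.
Budget: P_x·x + P_y·(3/2)·x = M, so (2·P_x + 3·P_y)·x = 2·M.
Demand: x*(P_x,P_y,M) = 2·M/(2·P_x + 3·P_y), y* = 3·M/(2·P_x + 3·P_y).
Set x* = 30 in the demand function and solve for P_x: P_x = 2.

P_x = 2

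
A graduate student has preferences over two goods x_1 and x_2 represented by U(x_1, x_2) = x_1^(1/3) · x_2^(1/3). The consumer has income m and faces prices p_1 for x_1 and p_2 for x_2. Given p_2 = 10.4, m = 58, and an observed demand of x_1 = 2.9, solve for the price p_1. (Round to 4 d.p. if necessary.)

p_1 = 10

MU_x_1/MU_x_2 = (1/3·x_2)/(1/3·x_1); tangency sets this equal to p_1/p_2.
So 1/3·p_2·x_2 = 1/3·p_1·x_1; combined with the budget, a share 0.5 of income goes to x_1.
Demand: x_1*(p_1,p_2,m) = 0.5·m/p_1 and x_2* = 0.5·m/p_2.
Set x_1* = 2.9 in the demand function and solve for p_1: p_1 = 10.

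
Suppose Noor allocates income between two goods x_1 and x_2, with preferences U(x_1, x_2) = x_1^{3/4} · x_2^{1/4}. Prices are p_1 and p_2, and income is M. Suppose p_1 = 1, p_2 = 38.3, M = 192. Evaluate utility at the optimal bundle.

Tangency: MRS = 3·x_2/x_1 = p_1/p_2.
So 0.75·p_2·x_2 = 0.25·p_1·x_1; combined with the budget, a share 0.75 of income goes to x_1.
Demand: x_1*(p_1,p_2,M) = 0.75·M/p_1 and x_2* = 0.25·M/p_2.
At p_1=1, p_2=38.3, M=192: x_1* = 0.75·192/1 = 144, x_2* = 1.2533.
Utility at the optimum: U(144, 1.2533) = 43.9828.

V = 43.9828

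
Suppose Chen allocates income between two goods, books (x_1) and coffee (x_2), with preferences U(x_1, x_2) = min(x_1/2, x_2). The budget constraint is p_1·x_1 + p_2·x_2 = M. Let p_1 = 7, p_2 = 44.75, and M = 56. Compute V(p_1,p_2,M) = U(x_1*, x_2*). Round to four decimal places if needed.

Demand: x_1*(p_1,p_2,M) = 2·M/(2·p_1 + p_2), x_2* = M/(2·p_1 + p_2).
Here 2·7 + 44.75 = 58.75, giving x_1* = 1.9064 and x_2* = 0.9532.
Utility at the optimum: U(1.9064, 0.9532) = 0.9532.

V = 0.9532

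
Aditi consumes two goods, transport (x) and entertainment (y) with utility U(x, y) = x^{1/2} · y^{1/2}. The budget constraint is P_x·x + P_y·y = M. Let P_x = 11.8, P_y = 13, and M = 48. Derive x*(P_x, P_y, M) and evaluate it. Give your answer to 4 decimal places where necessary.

MU_x/MU_y = (0.5·y)/(0.5·x); tangency sets this equal to P_x/P_y.
So 0.5·P_y·y = 0.5·P_x·x; combined with the budget, a share 0.5 of income goes to x.
Demand: x*(P_x,P_y,M) = 0.5·M/P_x and y* = 0.5·M/P_y.
At P_x=11.8, P_y=13, M=48: x* = 0.5·48/11.8 = 2.0339.

x* = 2.0339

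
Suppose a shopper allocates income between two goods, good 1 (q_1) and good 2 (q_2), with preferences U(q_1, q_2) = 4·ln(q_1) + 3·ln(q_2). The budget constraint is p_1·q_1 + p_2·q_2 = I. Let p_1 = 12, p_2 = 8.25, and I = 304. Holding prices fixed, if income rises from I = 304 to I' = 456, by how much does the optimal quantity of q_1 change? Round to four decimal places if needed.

The MRS is (4/3)·q_2/q_1. Set MRS = p_1/p_2.
Rearranging, p_2·q_2 = (3/4)·p_1·q_1. Substituting into the budget gives p_1·q_1·(1 + (3/4)) = I.
Demand: q_1*(p_1,p_2,I) = 4/7·I/p_1 and q_2* = 3/7·I/p_2.
At p_1=12, p_2=8.25, I=304: q_1* = 4/7·304/12 = 14.4762.
At I' = 456: q_1* = 21.7143. Change: 21.7143 − 14.4762 = 7.2381.

Δq_1* = 7.2381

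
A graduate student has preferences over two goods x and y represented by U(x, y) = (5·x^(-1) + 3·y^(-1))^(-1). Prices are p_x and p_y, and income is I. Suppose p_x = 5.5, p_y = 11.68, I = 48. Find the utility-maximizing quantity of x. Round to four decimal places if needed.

MU_x ∝ 5·x^(-2), MU_y ∝ 3·y^(-2), so MRS = (5/3)·(y/x)^(2) = p_x/p_y.
Hence y/x = ((3/5)·p_x/p_y)^(1/(2)), i.e. raised to the 0.5 power.
Substitute y = (y/x)·x into the budget: x* = I/(p_x + p_y·(y/x)).
Numerically y/x = 0.53154, so x* = 48/(5.5 + 11.68·0.53154) = 4.0996.

x* = 4.0996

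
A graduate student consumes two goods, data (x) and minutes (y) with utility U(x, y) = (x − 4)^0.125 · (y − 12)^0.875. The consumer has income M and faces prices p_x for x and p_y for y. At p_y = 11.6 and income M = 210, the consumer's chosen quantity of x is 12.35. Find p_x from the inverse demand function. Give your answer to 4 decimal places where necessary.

Let x' = x−4, y' = y−12. MRS = (1/7)·y'/x' = p_x/p_y.
After buying the subsistence bundle (4, 12), a share 0.125 of the remaining income goes to x: x* = 4 + 0.125·(M − 4p_x − 12p_y)/p_x.
Set x* = 12.35 in the demand function and solve for p_x: p_x = 1.

p_x = 1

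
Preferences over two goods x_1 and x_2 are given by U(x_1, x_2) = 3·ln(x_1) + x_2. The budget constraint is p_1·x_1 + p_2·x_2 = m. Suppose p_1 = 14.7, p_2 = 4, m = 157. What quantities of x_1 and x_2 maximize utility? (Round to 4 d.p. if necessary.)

x_1* = 0.8163, x_2* = 36.25

MU_x_1 = 3/x_1, MU_x_2 = 1. Tangency: 3/x_1 = p_1/p_2.
So x_1*(p_1,p_2) = 3·p_2/p_1, independent of income; and x_2* = (m − 3·p_2)/p_2.
At the given prices: x_1* = 3·4/14.7 = 0.8163, and x_2* = 36.25.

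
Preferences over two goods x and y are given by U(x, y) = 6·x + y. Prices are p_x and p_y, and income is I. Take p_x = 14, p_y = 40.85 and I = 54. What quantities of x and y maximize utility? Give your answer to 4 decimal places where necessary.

x* = 3.8571, y* = 0

Numerically: x* = 3.8571, y* = 0.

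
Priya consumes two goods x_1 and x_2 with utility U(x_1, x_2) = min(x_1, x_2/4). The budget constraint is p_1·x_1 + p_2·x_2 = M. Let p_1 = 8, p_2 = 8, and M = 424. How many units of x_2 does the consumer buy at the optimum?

Leontief preferences: the optimum is at the kink where x_1/1 = x_2/4, i.e. x_2 = 4·x_1.
Budget: p_1·x_1 + p_2·4·x_1 = M, so (p_1 + 4·p_2)·x_1 = M.
Demand: x_1*(p_1,p_2,M) = M/(p_1 + 4·p_2), x_2* = 4·M/(p_1 + 4·p_2).
Here 8 + 4·8 = 40, giving x_2* = 42.4.

x_2* = 42.4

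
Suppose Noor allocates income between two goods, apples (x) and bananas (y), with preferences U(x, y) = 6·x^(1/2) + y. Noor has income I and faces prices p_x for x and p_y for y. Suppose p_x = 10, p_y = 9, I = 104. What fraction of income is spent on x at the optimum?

Utility is quasi-linear in y; the FOC for x is 3/√x = p_x/p_y.
Thus x* = (3·p_y/p_x)² — independent of I — with the rest of income spent on y.
Plugging in: x* = (3·9/10)² = 7.29, y* = 3.4556.
Expenditure on x: 10·7.29 = 72.9; share = 0.701.

share on x = 0.701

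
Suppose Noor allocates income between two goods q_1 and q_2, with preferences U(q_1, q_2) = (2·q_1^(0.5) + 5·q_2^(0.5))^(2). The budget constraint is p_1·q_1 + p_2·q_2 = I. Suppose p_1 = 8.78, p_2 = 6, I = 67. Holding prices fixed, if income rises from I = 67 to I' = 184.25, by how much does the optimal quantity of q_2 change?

MRS = MU_q_1/MU_q_2 = (2/5)·(q_2/q_1)^(0.5). Set equal to p_1/p_2.
Hence q_2/q_1 = ((5/2)·p_1/p_2)^(1/(0.5)), i.e. raised to the 2 power.
Substitute q_2 = (q_2/q_1)·q_1 into the budget: q_1* = I/(p_1 + p_2·(q_2/q_1)).
Numerically q_2/q_1 = 13.383403, so q_1* = 67/(8.78 + 6·13.383403) = 0.7521 and q_2* = 13.383403·0.7521 = 10.0661.
At I' = 184.25: q_2* = 27.6816. Change: 27.6816 − 10.0661 = 17.6156.

Δq_2* = 17.6156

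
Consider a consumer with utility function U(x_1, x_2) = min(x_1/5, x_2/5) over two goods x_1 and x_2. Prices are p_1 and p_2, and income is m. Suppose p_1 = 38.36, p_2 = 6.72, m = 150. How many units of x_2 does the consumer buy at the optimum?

With perfect complements, no substitution: consume in ratio x_1:x_2 = 5:5.
Budget: p_1·x_1 + p_2·x_1 = m, so (5·p_1 + 5·p_2)·x_1 = 5·m.
Demand: x_1*(p_1,p_2,m) = 5·m/(5·p_1 + 5·p_2), x_2* = 5·m/(5·p_1 + 5·p_2).
Here 5·38.36 + 5·6.72 = 225.4, giving x_2* = 3.3274.

x_2* = 3.3274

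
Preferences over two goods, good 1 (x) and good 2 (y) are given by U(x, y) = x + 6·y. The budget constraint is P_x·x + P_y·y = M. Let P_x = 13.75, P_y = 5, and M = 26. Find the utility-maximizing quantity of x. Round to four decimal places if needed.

Linear utility — the consumer picks whichever good has higher MU/price: 1/13.75 = 0.0727 vs 6/5 = 1.2.
y gives more utility per dollar, so spend all income on y: y* = M/P_y, x* = 0.
Numerically: x* = 0, y* = 5.2.

x* = 0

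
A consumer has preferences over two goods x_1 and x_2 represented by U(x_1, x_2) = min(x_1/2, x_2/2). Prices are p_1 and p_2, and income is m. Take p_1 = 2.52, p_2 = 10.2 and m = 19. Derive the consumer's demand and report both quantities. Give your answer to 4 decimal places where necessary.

x_1* = 1.4937, x_2* = 1.4937

Leontief preferences: the optimum is at the kink where x_1/2 = x_2/2, i.e. x_2 = x_1.
Budget: p_1·x_1 + p_2·x_1 = m, so (2·p_1 + 2·p_2)·x_1 = 2·m.
Demand: x_1*(p_1,p_2,m) = 2·m/(2·p_1 + 2·p_2), x_2* = 2·m/(2·p_1 + 2·p_2).
Here 2·2.52 + 2·10.2 = 25.44, giving x_1* = 1.4937 and x_2* = 1.4937.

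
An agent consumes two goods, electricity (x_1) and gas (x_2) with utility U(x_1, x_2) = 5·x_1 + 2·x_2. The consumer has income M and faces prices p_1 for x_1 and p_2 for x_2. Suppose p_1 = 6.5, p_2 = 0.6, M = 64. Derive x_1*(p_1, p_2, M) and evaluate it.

x_1* = 0

Linear utility — the consumer picks whichever good has higher MU/price: 5/6.5 = 0.7692 vs 2/0.6 = 3.3333.
x_2 gives more utility per dollar, so spend all income on x_2: x_2* = M/p_2, x_1* = 0.
Numerically: x_1* = 0, x_2* = 106.6667.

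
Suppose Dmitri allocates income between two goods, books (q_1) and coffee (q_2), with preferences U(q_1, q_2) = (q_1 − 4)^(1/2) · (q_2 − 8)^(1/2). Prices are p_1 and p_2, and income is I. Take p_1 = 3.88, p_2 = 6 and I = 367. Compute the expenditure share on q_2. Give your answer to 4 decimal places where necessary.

share on q_2 = 0.5443

Discretionary income = 367 − 4·3.88 − 8·6 = 303.48; q_1* = 4 + 0.5·303.48/3.88 = 43.1082; q_2* = 8 + 0.5·303.48/6 = 33.29.
Expenditure on q_2: 6·33.29 = 199.74; share = 0.5443.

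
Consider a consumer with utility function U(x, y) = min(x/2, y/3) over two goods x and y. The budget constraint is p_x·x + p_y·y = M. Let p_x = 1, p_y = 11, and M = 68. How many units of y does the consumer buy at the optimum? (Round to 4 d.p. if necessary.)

With perfect complements, no substitution: consume in ratio x:y = 2:3.
Budget: p_x·x + p_y·(3/2)·x = M, so (2·p_x + 3·p_y)·x = 2·M.
Demand: x*(p_x,p_y,M) = 2·M/(2·p_x + 3·p_y), y* = 3·M/(2·p_x + 3·p_y).
Here 2·1 + 3·11 = 35, giving y* = 5.8286.

y* = 5.8286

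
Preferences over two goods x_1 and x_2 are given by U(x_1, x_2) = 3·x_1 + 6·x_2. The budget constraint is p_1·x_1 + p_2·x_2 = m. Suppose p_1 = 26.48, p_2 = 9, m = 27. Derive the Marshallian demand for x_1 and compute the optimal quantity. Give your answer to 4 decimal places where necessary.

x_1* = 0

Linear utility — the consumer picks whichever good has higher MU/price: 3/26.48 = 0.1133 vs 6/9 = 0.6667.
x_2 gives more utility per dollar, so spend all income on x_2: x_2* = m/p_2, x_1* = 0.
Numerically: x_1* = 0, x_2* = 3.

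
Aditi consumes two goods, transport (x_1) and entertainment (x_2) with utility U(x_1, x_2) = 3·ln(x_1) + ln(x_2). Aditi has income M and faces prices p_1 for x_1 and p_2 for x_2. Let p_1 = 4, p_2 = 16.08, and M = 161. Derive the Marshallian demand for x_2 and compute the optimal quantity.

x_2* = 2.5031

MU_x_1/MU_x_2 = (3·x_2)/(x_1); tangency sets this equal to p_1/p_2.
Rearranging, p_2·x_2 = (1/3)·p_1·x_1. Substituting into the budget gives p_1·x_1·(1 + (1/3)) = M.
Demand: x_1*(p_1,p_2,M) = 0.75·M/p_1 and x_2* = 0.25·M/p_2.
At p_1=4, p_2=16.08, M=161: x_2* = 0.25·161/16.08 = 2.5031.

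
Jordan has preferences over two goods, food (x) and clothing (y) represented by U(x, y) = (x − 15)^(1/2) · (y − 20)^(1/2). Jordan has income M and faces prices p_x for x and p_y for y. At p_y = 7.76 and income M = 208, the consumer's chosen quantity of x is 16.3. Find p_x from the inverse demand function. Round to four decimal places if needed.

Let x' = x−15, y' = y−20. MRS = y'/x' = p_x/p_y.
After buying the subsistence bundle (15, 20), a share 0.5 of the remaining income goes to x: x* = 15 + 0.5·(M − 15p_x − 20p_y)/p_x.
Set x* = 16.3 in the demand function and solve for p_x: p_x = 3.

p_x = 3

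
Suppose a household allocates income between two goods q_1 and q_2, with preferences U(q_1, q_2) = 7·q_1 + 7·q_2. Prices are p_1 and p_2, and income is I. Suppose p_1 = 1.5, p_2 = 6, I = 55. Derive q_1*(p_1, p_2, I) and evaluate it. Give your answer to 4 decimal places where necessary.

q_1* = 36.6667

q_1 gives more utility per dollar, so spend all income on q_1: q_1* = I/p_1, q_2* = 0.
Numerically: q_1* = 36.6667, q_2* = 0.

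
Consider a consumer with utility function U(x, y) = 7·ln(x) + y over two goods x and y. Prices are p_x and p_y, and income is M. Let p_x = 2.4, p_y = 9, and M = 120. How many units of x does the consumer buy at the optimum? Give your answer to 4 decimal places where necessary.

Set MRS = p_x/p_y: (7/x)/1 = p_x/p_y.
So x*(p_x,p_y) = 7·p_y/p_x, independent of income; and y* = (M − 7·p_y)/p_y.
At the given prices: x* = 7·9/2.4 = 26.25.

x* = 26.25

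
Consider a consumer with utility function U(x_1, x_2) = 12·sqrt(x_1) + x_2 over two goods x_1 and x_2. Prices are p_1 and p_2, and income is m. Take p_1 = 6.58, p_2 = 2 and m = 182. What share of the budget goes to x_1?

share on x_1 = 0.1202

Solve: √x_1 = 6·p_2/p_1, so x_1*(p_1,p_2) = (6·p_2/p_1)², and x_2* = (m − p_1·x_1*)/p_2.
Plugging in: x_1* = (6·2/6.58)² = 3.3259, x_2* = 80.0578.
Expenditure on x_1: 6.58·3.3259 = 21.8845; share = 0.1202.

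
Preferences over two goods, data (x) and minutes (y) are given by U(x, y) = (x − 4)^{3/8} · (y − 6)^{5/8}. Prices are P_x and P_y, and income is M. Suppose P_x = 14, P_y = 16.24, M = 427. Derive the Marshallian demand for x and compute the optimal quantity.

x* = 11.3275

This is Cobb-Douglas in (x−4, y−6): tangency gives 0.375·P_y·(y−6) = 0.625·P_x·(x−4).
After buying the subsistence bundle (4, 6), a share 0.375 of the remaining income goes to x: x* = 4 + 0.375·(M − 4P_x − 6P_y)/P_x.
Discretionary income = 427 − 4·14 − 6·16.24 = 273.56; x* = 4 + 0.375·273.56/14 = 11.3275.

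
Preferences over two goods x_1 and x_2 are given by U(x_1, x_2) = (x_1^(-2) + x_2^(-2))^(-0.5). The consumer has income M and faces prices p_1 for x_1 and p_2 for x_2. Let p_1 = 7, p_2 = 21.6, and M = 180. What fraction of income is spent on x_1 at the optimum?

share on x_1 = 0.3206

From the CES first-order condition, (x_2/x_1)^(3) = p_1/p_2.
Hence x_2/x_1 = (p_1/p_2)^(1/(3)), i.e. raised to the 1/3 power.
Substitute x_2 = (x_2/x_1)·x_1 into the budget: x_1* = M/(p_1 + p_2·(x_2/x_1)).
Numerically x_2/x_1 = 0.686881, so x_1* = 180/(7 + 21.6·0.686881) = 8.243 and x_2* = 0.686881·8.243 = 5.662.
Expenditure on x_1: 7·8.243 = 57.7012; share = 0.3206.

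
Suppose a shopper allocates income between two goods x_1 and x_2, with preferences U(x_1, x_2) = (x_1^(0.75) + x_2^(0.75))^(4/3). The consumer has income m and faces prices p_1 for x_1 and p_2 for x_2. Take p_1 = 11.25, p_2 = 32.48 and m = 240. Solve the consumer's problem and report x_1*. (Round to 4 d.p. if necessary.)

x_1* = 20.4822

From the CES first-order condition, (x_2/x_1)^(0.25) = p_1/p_2.
Solve for the ratio: x_2/x_1 = [p_1/p_2]^(4).
Substitute x_2 = (x_2/x_1)·x_1 into the budget: x_1* = m/(p_1 + p_2·(x_2/x_1)).
Numerically x_2/x_1 = 0.014393, so x_1* = 240/(11.25 + 32.48·0.014393) = 20.4822.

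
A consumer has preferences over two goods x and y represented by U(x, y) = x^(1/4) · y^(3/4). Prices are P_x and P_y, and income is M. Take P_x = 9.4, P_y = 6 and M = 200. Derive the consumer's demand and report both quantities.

At P_x=9.4, P_y=6, M=200: x* = 0.25·200/9.4 = 5.3191, y* = 25.

x* = 5.3191, y* = 25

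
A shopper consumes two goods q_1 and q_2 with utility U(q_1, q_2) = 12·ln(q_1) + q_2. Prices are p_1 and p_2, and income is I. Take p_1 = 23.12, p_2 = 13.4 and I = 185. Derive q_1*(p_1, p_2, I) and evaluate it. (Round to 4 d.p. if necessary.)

So q_1*(p_1,p_2) = 12·p_2/p_1, independent of income; and q_2* = (I − 12·p_2)/p_2.
At the given prices: q_1* = 12·13.4/23.12 = 6.955.

q_1* = 6.955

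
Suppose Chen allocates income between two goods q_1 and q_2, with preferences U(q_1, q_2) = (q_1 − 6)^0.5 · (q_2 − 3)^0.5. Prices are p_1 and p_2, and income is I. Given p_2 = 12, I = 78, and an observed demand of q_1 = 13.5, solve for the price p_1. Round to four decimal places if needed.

This is Cobb-Douglas in (q_1−6, q_2−3): tangency gives 0.5·p_2·(q_2−3) = 0.5·p_1·(q_1−6).
Substituting into the budget: q_1* = 6 + 0.5·(I − 6·p_1 − 3·p_2)/p_1, and q_2* = 3 + 0.5·(…)/p_2.
Set q_1* = 13.5 in the demand function and solve for p_1: p_1 = 2.

p_1 = 2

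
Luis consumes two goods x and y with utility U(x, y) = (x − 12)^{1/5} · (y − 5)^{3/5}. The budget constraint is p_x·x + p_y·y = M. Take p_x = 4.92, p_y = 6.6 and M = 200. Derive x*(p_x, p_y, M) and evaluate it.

Discretionary income = 200 − 12·4.92 − 5·6.6 = 107.96; x* = 12 + 0.25·107.96/4.92 = 17.4858.

x* = 17.4858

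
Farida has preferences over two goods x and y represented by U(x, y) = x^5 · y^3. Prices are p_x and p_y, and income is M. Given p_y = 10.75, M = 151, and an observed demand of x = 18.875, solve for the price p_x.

p_x = 5

MU_x/MU_y = (5·y)/(3·x); tangency sets this equal to p_x/p_y.
Rearranging, p_y·y = (3/5)·p_x·x. Substituting into the budget gives p_x·x·(1 + (3/5)) = M.
Demand: x*(p_x,p_y,M) = 0.625·M/p_x and y* = 0.375·M/p_y.
Set x* = 18.875 in the demand function and solve for p_x: p_x = 5.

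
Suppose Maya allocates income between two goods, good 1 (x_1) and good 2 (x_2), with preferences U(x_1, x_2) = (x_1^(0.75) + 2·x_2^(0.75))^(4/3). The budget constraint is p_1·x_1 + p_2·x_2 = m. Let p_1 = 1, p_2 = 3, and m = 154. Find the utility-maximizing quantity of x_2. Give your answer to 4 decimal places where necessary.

MU_x_1 ∝ x_1^(-0.25), MU_x_2 ∝ 2·x_2^(-0.25), so MRS = (1/2)·(x_2/x_1)^(0.25) = p_1/p_2.
Hence x_2/x_1 = (2·p_1/p_2)^(1/(0.25)), i.e. raised to the 4 power.
With the ratio pinned down, the budget gives x_1* = m/(p_1 + p_2·(x_2/x_1)) and x_2* = (x_2/x_1)·x_1*.
Numerically x_2/x_1 = 0.197531, so x_1* = 154/(1 + 3·0.197531) = 96.6977 and x_2* = 0.197531·96.6977 = 19.1008.

x_2* = 19.1008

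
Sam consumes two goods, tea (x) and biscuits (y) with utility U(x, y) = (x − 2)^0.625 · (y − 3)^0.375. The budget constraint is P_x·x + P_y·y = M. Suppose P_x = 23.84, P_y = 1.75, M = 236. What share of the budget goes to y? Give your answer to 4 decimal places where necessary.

MRS = (5/3)·(y−3)/(x−2). Tangency with P_x/P_y gives y−3 = (3/5)·(P_x/P_y)·(x−2).
After buying the subsistence bundle (2, 3), a share 0.625 of the remaining income goes to x: x* = 2 + 0.625·(M − 2P_x − 3P_y)/P_x.
Discretionary income = 236 − 2·23.84 − 3·1.75 = 183.07; x* = 2 + 0.625·183.07/23.84 = 6.7994; y* = 3 + 0.375·183.07/1.75 = 42.2293.
Expenditure on y: 1.75·42.2293 = 73.9013; share = 0.3131.

share on y = 0.3131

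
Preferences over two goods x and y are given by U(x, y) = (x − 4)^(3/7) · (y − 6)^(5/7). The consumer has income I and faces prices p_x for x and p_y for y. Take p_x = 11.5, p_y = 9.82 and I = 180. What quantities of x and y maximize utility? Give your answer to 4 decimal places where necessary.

MRS = (3/5)·(y−6)/(x−4). Tangency with p_x/p_y gives y−6 = (5/3)·(p_x/p_y)·(x−4).
Substituting into the budget: x* = 4 + 0.375·(I − 4·p_x − 6·p_y)/p_x, and y* = 6 + 0.625·(…)/p_y.
Discretionary income = 180 − 4·11.5 − 6·9.82 = 75.08; x* = 4 + 0.375·75.08/11.5 = 6.4483; y* = 6 + 0.625·75.08/9.82 = 10.7785.

x* = 6.4483, y* = 10.7785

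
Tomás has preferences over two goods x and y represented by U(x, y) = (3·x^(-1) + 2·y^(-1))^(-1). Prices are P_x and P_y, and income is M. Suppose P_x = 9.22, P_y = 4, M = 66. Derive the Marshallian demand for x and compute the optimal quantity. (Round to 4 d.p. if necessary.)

x* = 4.6549

MRS = MU_x/MU_y = (3/2)·(y/x)^(2). Set equal to P_x/P_y.
Solve for the ratio: y/x = [(2/3)·P_x/P_y]^(0.5).
With the ratio pinned down, the budget gives x* = M/(P_x + P_y·(y/x)) and y* = (y/x)·x*.
Numerically y/x = 1.239624, so x* = 66/(9.22 + 4·1.239624) = 4.6549.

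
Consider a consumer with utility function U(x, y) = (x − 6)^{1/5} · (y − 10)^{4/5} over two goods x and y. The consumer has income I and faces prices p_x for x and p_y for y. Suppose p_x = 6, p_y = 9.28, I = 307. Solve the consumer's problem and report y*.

This is Cobb-Douglas in (x−6, y−10): tangency gives 0.2·p_y·(y−10) = 0.8·p_x·(x−6).
Substituting into the budget: x* = 6 + 0.2·(I − 6·p_x − 10·p_y)/p_x, and y* = 10 + 0.8·(…)/p_y.
Discretionary income = 307 − 6·6 − 10·9.28 = 178.2; y* = 10 + 0.8·178.2/9.28 = 25.3621.

y* = 25.3621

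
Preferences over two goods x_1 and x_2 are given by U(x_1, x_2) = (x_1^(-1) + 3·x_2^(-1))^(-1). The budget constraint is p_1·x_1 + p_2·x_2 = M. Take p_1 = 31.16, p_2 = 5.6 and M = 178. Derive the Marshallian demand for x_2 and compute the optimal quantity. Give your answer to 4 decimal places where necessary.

x_2* = 13.4577

MU_x_1 ∝ x_1^(-2), MU_x_2 ∝ 3·x_2^(-2), so MRS = (1/3)·(x_2/x_1)^(2) = p_1/p_2.
Hence x_2/x_1 = (3·p_1/p_2)^(1/(2)), i.e. raised to the 0.5 power.
With the ratio pinned down, the budget gives x_1* = M/(p_1 + p_2·(x_2/x_1)) and x_2* = (x_2/x_1)·x_1*.
Numerically x_2/x_1 = 4.085689, so x_1* = 178/(31.16 + 5.6·4.085689) = 3.2939 and x_2* = 4.085689·3.2939 = 13.4577.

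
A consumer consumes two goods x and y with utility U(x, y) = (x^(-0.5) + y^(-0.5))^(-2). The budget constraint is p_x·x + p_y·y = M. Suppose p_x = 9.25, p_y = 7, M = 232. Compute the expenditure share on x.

share on x = 0.5232

From the CES first-order condition, (y/x)^(1.5) = p_x/p_y.
Hence y/x = (p_x/p_y)^(1/(1.5)), i.e. raised to the 2/3 power.
Substitute y = (y/x)·x into the budget: x* = M/(p_x + p_y·(y/x)).
Numerically y/x = 1.204192, so x* = 232/(9.25 + 7·1.204192) = 13.1227 and y* = 1.204192·13.1227 = 15.8022.
Expenditure on x: 9.25·13.1227 = 121.3846; share = 0.5232.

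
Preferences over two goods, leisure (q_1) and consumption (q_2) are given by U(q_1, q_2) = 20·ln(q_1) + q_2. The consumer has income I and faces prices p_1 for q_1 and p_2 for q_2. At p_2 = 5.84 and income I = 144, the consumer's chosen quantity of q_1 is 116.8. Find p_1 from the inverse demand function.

Set MRS = p_1/p_2: (20/q_1)/1 = p_1/p_2.
So q_1*(p_1,p_2) = 20·p_2/p_1, independent of income; and q_2* = (I − 20·p_2)/p_2.
Set q_1* = 116.8 in the demand function and solve for p_1: p_1 = 1.

p_1 = 1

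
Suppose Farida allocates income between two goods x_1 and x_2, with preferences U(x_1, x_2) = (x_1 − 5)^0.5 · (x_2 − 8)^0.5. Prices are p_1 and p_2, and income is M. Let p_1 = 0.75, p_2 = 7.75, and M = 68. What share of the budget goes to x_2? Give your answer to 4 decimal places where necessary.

This is Cobb-Douglas in (x_1−5, x_2−8): tangency gives 0.5·p_2·(x_2−8) = 0.5·p_1·(x_1−5).
After buying the subsistence bundle (5, 8), a share 0.5 of the remaining income goes to x_1: x_1* = 5 + 0.5·(M − 5p_1 − 8p_2)/p_1.
Discretionary income = 68 − 5·0.75 − 8·7.75 = 2.25; x_1* = 5 + 0.5·2.25/0.75 = 6.5; x_2* = 8 + 0.5·2.25/7.75 = 8.1452.
Expenditure on x_2: 7.75·8.1452 = 63.125; share = 0.9283.

share on x_2 = 0.9283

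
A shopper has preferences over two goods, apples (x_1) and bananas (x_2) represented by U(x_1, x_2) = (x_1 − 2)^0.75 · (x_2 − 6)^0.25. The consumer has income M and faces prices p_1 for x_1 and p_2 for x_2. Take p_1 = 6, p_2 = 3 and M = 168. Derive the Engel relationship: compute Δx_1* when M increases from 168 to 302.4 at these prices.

Δx_1* = 16.8

Let x_1' = x_1−2, x_2' = x_2−6. MRS = 3·x_2'/x_1' = p_1/p_2.
After buying the subsistence bundle (2, 6), a share 0.75 of the remaining income goes to x_1: x_1* = 2 + 0.75·(M − 2p_1 − 6p_2)/p_1.
Discretionary income = 168 − 2·6 − 6·3 = 138; x_1* = 2 + 0.75·138/6 = 19.25.
At M' = 302.4: x_1* = 36.05. Change: 36.05 − 19.25 = 16.8.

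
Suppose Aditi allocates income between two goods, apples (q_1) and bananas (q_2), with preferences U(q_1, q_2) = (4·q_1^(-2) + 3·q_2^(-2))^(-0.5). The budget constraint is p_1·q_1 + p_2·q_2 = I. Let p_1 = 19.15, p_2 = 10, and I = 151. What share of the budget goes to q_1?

share on q_1 = 0.6293

MU_q_1 ∝ 4·q_1^(-3), MU_q_2 ∝ 3·q_2^(-3), so MRS = (4/3)·(q_2/q_1)^(3) = p_1/p_2.
Hence q_2/q_1 = ((3/4)·p_1/p_2)^(1/(3)), i.e. raised to the 1/3 power.
With the ratio pinned down, the budget gives q_1* = I/(p_1 + p_2·(q_2/q_1)) and q_2* = (q_2/q_1)·q_1*.
Numerically q_2/q_1 = 1.128262, so q_1* = 151/(19.15 + 10·1.128262) = 4.9618 and q_2* = 1.128262·4.9618 = 5.5982.
Expenditure on q_1: 19.15·4.9618 = 95.0181; share = 0.6293.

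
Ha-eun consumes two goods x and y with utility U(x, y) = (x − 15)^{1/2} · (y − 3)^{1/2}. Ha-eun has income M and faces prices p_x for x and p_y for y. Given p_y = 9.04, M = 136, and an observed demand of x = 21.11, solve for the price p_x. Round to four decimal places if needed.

p_x = 4

Let x' = x−15, y' = y−3. MRS = y'/x' = p_x/p_y.
Substituting into the budget: x* = 15 + 0.5·(M − 15·p_x − 3·p_y)/p_x, and y* = 3 + 0.5·(…)/p_y.
Set x* = 21.11 in the demand function and solve for p_x: p_x = 4.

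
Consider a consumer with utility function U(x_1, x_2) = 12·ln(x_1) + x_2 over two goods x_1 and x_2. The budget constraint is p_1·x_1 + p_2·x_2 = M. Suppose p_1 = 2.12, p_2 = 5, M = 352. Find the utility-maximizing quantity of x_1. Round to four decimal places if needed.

MU_x_1 = 12/x_1, MU_x_2 = 1. Tangency: 12/x_1 = p_1/p_2.
So x_1*(p_1,p_2) = 12·p_2/p_1, independent of income; and x_2* = (M − 12·p_2)/p_2.
At the given prices: x_1* = 12·5/2.12 = 28.3019.

x_1* = 28.3019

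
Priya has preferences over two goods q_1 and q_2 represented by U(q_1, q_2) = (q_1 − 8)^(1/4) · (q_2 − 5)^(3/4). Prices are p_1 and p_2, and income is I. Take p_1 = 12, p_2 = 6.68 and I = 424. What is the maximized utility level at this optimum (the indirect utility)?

This is Cobb-Douglas in (q_1−8, q_2−5): tangency gives 0.25·p_2·(q_2−5) = 0.75·p_1·(q_1−8).
After buying the subsistence bundle (8, 5), a share 0.25 of the remaining income goes to q_1: q_1* = 8 + 0.25·(I − 8p_1 − 5p_2)/p_1.
Discretionary income = 424 − 8·12 − 5·6.68 = 294.6; q_1* = 8 + 0.25·294.6/12 = 14.1375; q_2* = 5 + 0.75·294.6/6.68 = 38.0763.
Utility at the optimum: U(14.1375, 38.0763) = 21.7088.

V = 21.7088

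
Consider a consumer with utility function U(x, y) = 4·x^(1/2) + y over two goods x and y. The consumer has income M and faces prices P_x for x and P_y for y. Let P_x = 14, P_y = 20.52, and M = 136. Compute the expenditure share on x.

MU_x = 2/√x, MU_y = 1. Tangency: 2/√x = P_x/P_y.
Solve: √x = 2·P_y/P_x, so x*(P_x,P_y) = (2·P_y/P_x)², and y* = (M − P_x·x*)/P_y.
Plugging in: x* = (2·20.52/14)² = 8.5933, y* = 0.7648.
Expenditure on x: 14·8.5933 = 120.3058; share = 0.8846.

share on x = 0.8846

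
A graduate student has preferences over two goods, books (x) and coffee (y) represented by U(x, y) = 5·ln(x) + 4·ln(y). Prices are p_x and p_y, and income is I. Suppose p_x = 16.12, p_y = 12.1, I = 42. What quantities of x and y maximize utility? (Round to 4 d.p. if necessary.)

x* = 1.4475, y* = 1.5427

Tangency: MRS = (5/4)·y/x = p_x/p_y.
So 5·p_y·y = 4·p_x·x; combined with the budget, a share 5/9 of income goes to x.
Demand: x*(p_x,p_y,I) = 5/9·I/p_x and y* = 4/9·I/p_y.
At p_x=16.12, p_y=12.1, I=42: x* = 5/9·42/16.12 = 1.4475, y* = 1.5427.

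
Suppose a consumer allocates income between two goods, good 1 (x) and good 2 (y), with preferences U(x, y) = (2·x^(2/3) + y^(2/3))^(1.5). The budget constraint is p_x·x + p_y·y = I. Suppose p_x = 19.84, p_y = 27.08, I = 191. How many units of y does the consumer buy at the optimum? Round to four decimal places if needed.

y* = 0.4435

MRS = MU_x/MU_y = 2·(y/x)^(1/3). Set equal to p_x/p_y.
Solve for the ratio: y/x = [(1/2)·p_x/p_y]^(3).
Substitute y = (y/x)·x into the budget: x* = I/(p_x + p_y·(y/x)).
Numerically y/x = 0.049157, so x* = 191/(19.84 + 27.08·0.049157) = 9.0217 and y* = 0.049157·9.0217 = 0.4435.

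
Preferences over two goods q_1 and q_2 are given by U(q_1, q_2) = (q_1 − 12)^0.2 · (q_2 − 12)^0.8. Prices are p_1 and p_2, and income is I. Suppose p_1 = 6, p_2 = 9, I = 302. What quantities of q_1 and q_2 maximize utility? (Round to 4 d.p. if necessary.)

This is Cobb-Douglas in (q_1−12, q_2−12): tangency gives 0.2·p_2·(q_2−12) = 0.8·p_1·(q_1−12).
Substituting into the budget: q_1* = 12 + 0.2·(I − 12·p_1 − 12·p_2)/p_1, and q_2* = 12 + 0.8·(…)/p_2.
Discretionary income = 302 − 12·6 − 12·9 = 122; q_1* = 12 + 0.2·122/6 = 16.0667; q_2* = 12 + 0.8·122/9 = 22.8444.

q_1* = 16.0667, q_2* = 22.8444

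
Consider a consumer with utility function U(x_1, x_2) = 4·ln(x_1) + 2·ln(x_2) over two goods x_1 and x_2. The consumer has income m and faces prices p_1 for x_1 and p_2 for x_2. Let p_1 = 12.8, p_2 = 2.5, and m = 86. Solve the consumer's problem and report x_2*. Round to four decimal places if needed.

x_2* = 11.4667

The MRS is 2·x_2/x_1. Set MRS = p_1/p_2.
So 4·p_2·x_2 = 2·p_1·x_1; combined with the budget, a share 2/3 of income goes to x_1.
Demand: x_1*(p_1,p_2,m) = 2/3·m/p_1 and x_2* = 1/3·m/p_2.
At p_1=12.8, p_2=2.5, m=86: x_2* = 1/3·86/2.5 = 11.4667.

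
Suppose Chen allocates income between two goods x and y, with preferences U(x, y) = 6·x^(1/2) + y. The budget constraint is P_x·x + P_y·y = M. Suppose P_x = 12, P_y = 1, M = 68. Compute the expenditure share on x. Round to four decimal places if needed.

MU_x = 3/√x, MU_y = 1. Tangency: 3/√x = P_x/P_y.
Thus x* = (3·P_y/P_x)² — independent of M — with the rest of income spent on y.
Plugging in: x* = (3·1/12)² = 0.0625, y* = 67.25.
Expenditure on x: 12·0.0625 = 0.75; share = 0.011.

share on x = 0.011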